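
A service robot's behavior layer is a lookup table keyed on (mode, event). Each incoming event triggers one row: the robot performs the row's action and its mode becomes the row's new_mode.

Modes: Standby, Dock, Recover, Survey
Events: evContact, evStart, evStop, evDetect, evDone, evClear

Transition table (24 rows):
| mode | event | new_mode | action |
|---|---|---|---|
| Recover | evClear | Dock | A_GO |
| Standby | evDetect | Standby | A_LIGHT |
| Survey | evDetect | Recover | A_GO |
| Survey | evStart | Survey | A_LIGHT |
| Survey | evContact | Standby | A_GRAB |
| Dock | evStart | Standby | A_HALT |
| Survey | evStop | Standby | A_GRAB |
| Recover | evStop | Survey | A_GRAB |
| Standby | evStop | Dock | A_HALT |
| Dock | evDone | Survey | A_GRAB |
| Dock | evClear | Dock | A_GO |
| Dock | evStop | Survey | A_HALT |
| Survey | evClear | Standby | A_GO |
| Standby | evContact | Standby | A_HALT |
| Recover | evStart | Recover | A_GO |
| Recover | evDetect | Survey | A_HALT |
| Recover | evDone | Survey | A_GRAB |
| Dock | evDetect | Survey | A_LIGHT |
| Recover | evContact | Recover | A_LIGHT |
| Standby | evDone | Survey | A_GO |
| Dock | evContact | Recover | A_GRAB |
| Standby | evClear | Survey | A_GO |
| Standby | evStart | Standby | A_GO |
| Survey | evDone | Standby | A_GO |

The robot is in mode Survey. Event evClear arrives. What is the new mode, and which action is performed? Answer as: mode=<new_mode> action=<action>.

current mode = Survey; filter table to that mode:
  (Survey, evDetect) → (Recover, A_GO)
  (Survey, evStart) → (Survey, A_LIGHT)
  (Survey, evContact) → (Standby, A_GRAB)
  (Survey, evStop) → (Standby, A_GRAB)
  (Survey, evClear) → (Standby, A_GO)  ← event matches
  (Survey, evDone) → (Standby, A_GO)
event = evClear selects (Standby, A_GO)

mode=Standby action=A_GO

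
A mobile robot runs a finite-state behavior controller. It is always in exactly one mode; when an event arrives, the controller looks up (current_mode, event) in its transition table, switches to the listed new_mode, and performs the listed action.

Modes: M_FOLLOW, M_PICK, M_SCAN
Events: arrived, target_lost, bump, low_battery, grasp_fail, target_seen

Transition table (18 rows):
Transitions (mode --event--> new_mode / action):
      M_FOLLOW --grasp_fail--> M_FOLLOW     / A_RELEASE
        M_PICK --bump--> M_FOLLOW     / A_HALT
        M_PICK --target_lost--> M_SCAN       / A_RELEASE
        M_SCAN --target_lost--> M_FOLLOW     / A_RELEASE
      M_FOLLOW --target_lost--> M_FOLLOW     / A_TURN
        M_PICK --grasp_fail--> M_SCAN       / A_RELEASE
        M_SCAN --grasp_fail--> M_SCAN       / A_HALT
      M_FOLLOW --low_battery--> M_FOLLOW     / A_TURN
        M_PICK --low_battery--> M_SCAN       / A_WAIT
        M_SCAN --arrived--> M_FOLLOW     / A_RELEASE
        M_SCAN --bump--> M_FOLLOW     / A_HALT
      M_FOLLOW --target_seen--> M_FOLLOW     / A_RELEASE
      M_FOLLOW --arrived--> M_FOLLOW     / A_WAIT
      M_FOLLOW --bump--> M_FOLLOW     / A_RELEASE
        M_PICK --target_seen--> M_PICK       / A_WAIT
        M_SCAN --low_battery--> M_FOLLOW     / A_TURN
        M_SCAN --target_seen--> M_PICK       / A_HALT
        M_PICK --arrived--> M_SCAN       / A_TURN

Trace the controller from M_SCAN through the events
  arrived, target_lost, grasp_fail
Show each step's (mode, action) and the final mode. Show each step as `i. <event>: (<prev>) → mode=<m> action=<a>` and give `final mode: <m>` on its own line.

final mode: M_FOLLOW

1. arrived: (M_SCAN) → mode=M_FOLLOW action=A_RELEASE
2. target_lost: (M_FOLLOW) → mode=M_FOLLOW action=A_TURN
3. grasp_fail: (M_FOLLOW) → mode=M_FOLLOW action=A_RELEASE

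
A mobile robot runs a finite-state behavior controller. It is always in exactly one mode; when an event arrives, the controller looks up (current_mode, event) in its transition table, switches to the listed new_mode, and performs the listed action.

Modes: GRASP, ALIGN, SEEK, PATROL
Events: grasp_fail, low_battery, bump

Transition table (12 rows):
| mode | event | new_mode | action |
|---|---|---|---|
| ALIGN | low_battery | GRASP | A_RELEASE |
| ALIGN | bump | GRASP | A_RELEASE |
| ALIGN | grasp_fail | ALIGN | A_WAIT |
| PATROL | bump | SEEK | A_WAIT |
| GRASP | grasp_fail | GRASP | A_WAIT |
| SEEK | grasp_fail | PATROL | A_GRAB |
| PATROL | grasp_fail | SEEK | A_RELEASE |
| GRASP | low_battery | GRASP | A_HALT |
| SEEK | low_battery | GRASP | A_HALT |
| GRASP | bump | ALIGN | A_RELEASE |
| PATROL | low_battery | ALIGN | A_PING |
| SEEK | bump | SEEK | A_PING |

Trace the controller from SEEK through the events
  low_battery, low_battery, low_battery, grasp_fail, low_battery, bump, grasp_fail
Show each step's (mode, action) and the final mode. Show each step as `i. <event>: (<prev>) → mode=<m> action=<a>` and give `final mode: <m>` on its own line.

1. low_battery: (SEEK) → mode=GRASP action=A_HALT
2. low_battery: (GRASP) → mode=GRASP action=A_HALT
3. low_battery: (GRASP) → mode=GRASP action=A_HALT
4. grasp_fail: (GRASP) → mode=GRASP action=A_WAIT
5. low_battery: (GRASP) → mode=GRASP action=A_HALT
6. bump: (GRASP) → mode=ALIGN action=A_RELEASE
7. grasp_fail: (ALIGN) → mode=ALIGN action=A_WAIT

final mode: ALIGN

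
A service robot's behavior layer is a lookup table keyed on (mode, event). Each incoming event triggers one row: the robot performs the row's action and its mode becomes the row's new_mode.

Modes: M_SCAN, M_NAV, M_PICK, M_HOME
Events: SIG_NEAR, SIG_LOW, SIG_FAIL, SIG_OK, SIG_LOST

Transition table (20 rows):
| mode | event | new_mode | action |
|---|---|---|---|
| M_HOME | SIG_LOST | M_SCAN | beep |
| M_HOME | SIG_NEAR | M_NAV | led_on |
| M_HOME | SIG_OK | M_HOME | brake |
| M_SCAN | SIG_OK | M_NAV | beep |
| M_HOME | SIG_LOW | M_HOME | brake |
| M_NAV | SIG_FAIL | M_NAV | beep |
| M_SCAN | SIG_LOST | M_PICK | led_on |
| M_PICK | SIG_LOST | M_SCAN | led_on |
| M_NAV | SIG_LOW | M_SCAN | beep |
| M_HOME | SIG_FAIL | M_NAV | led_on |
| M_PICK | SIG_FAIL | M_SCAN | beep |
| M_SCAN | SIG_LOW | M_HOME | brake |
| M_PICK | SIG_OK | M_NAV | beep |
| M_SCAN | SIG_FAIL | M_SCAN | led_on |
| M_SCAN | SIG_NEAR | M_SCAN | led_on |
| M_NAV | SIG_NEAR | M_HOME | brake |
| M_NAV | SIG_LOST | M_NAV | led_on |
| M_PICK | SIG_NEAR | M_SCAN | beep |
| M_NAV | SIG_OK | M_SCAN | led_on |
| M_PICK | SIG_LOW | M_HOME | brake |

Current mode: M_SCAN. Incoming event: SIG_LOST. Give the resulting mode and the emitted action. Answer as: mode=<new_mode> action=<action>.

current mode = M_SCAN; filter table to that mode:
  (M_SCAN, SIG_OK) → (M_NAV, beep)
  (M_SCAN, SIG_LOST) → (M_PICK, led_on)  ← event matches
  (M_SCAN, SIG_LOW) → (M_HOME, brake)
  (M_SCAN, SIG_FAIL) → (M_SCAN, led_on)
  (M_SCAN, SIG_NEAR) → (M_SCAN, led_on)
event = SIG_LOST selects (M_PICK, led_on)

mode=M_PICK action=led_on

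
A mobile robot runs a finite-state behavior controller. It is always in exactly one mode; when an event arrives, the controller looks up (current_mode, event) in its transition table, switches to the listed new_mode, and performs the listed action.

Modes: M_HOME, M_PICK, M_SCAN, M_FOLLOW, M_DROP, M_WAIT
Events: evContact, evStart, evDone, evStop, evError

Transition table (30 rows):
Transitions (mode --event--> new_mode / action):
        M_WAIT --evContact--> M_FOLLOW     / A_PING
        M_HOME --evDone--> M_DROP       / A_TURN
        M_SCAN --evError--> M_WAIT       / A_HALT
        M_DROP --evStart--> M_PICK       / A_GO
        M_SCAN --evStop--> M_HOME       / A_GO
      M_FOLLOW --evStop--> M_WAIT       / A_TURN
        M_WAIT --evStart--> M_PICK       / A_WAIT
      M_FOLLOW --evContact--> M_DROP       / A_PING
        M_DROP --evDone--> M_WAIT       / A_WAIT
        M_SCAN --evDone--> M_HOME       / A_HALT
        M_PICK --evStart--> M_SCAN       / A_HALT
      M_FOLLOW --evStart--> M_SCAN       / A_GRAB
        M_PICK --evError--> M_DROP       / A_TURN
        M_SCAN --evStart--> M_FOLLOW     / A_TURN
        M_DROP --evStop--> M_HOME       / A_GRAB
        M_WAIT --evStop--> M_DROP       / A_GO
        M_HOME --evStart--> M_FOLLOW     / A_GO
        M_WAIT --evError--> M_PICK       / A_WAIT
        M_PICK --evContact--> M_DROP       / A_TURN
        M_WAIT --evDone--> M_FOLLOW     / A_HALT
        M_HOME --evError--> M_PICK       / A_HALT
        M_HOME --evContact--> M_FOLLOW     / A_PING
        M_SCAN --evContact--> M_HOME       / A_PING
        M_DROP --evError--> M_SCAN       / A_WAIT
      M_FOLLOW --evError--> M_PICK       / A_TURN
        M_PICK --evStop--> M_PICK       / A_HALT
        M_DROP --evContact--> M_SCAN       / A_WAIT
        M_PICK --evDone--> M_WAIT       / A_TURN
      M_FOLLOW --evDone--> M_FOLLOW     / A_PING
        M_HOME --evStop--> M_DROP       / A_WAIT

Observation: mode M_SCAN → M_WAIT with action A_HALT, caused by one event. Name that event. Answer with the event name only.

try evContact: (M_SCAN, evContact) → (M_HOME, A_PING)
try evStart: (M_SCAN, evStart) → (M_FOLLOW, A_TURN)
try evDone: (M_SCAN, evDone) → (M_HOME, A_HALT)
try evStop: (M_SCAN, evStop) → (M_HOME, A_GO)
try evError: (M_SCAN, evError) → (M_WAIT, A_HALT)  ← matches

evError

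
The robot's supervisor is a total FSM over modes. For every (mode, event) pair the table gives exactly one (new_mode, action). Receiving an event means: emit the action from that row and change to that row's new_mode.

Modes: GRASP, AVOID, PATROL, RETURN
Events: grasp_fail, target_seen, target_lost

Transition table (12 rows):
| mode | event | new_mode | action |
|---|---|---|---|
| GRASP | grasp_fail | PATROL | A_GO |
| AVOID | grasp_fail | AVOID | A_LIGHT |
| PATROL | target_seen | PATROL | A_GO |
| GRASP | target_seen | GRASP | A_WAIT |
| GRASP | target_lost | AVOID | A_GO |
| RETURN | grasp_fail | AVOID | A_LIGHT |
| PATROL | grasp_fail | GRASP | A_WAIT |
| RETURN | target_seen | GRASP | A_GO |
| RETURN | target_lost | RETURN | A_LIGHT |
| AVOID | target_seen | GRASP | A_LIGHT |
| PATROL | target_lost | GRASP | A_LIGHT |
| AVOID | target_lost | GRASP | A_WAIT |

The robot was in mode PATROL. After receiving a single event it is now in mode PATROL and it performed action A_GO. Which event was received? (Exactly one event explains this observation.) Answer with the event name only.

try grasp_fail: (PATROL, grasp_fail) → (GRASP, A_WAIT)
try target_seen: (PATROL, target_seen) → (PATROL, A_GO)  ← matches
try target_lost: (PATROL, target_lost) → (GRASP, A_LIGHT)

target_seen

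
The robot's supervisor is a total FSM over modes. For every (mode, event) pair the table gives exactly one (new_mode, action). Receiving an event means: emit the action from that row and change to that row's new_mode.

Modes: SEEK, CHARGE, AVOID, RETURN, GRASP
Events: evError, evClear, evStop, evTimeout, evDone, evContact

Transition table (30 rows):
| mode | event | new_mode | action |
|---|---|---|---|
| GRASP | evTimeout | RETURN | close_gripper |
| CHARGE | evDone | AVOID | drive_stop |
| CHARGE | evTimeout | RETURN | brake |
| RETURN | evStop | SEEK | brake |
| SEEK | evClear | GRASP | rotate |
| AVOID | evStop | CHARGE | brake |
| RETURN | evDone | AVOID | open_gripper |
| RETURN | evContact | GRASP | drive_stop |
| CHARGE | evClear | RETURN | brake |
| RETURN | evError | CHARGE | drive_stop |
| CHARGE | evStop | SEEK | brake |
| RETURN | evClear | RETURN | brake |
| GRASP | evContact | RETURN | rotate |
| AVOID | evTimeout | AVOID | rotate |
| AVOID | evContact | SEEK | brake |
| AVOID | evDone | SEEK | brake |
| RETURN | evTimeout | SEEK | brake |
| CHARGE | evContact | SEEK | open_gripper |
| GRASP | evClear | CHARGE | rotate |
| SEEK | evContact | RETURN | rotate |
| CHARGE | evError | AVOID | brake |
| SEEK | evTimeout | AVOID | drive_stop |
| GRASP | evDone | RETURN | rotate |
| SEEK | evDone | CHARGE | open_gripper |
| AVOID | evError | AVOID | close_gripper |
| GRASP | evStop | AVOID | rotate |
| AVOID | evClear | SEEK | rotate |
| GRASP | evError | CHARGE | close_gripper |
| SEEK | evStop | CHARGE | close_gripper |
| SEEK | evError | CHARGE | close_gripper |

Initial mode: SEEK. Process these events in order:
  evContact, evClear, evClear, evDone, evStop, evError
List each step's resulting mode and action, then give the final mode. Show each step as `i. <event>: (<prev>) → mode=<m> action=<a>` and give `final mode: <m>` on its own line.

final mode: AVOID

1. evContact: (SEEK) → mode=RETURN action=rotate
2. evClear: (RETURN) → mode=RETURN action=brake
3. evClear: (RETURN) → mode=RETURN action=brake
4. evDone: (RETURN) → mode=AVOID action=open_gripper
5. evStop: (AVOID) → mode=CHARGE action=brake
6. evError: (CHARGE) → mode=AVOID action=brake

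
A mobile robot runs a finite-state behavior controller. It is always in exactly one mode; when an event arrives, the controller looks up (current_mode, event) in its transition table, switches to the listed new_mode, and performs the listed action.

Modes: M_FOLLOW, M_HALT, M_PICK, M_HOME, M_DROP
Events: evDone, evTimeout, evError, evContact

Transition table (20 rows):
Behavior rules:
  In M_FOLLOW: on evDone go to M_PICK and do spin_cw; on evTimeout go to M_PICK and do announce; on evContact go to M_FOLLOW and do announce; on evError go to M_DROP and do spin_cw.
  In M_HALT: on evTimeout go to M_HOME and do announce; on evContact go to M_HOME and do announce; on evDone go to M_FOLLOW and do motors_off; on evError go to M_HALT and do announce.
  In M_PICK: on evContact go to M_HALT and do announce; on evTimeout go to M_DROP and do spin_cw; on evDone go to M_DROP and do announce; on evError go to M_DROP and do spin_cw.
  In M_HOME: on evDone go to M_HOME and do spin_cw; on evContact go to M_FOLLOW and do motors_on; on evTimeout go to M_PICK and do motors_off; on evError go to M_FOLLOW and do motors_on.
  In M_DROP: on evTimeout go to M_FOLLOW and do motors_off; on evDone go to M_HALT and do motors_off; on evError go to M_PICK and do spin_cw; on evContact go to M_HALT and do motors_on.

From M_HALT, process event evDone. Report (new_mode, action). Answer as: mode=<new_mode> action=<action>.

mode=M_FOLLOW action=motors_off

current mode = M_HALT; filter table to that mode:
  (M_HALT, evTimeout) → (M_HOME, announce)
  (M_HALT, evContact) → (M_HOME, announce)
  (M_HALT, evDone) → (M_FOLLOW, motors_off)  ← event matches
  (M_HALT, evError) → (M_HALT, announce)
event = evDone selects (M_FOLLOW, motors_off)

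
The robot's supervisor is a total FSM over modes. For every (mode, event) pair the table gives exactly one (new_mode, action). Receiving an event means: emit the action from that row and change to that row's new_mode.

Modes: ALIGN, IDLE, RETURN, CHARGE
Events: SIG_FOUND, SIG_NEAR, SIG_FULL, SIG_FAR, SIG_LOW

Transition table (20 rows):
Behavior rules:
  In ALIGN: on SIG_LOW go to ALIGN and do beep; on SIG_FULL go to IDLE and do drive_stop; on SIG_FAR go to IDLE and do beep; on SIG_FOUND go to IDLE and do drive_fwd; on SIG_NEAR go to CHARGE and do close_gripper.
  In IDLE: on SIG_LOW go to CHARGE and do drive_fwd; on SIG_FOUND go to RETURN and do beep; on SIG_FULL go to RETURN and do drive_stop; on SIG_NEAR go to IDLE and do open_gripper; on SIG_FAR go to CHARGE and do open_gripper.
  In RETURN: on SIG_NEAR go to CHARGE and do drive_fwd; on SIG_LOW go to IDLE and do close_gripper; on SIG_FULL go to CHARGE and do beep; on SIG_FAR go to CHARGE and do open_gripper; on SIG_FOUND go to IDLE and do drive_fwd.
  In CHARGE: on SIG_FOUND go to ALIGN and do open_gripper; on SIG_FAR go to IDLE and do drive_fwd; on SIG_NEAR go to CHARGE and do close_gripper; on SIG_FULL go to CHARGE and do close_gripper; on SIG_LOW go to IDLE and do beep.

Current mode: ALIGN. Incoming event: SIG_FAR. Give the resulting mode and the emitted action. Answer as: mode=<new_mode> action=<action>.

mode=IDLE action=beep

current mode = ALIGN; filter table to that mode:
  (ALIGN, SIG_LOW) → (ALIGN, beep)
  (ALIGN, SIG_FULL) → (IDLE, drive_stop)
  (ALIGN, SIG_FAR) → (IDLE, beep)  ← event matches
  (ALIGN, SIG_FOUND) → (IDLE, drive_fwd)
  (ALIGN, SIG_NEAR) → (CHARGE, close_gripper)
event = SIG_FAR selects (IDLE, beep)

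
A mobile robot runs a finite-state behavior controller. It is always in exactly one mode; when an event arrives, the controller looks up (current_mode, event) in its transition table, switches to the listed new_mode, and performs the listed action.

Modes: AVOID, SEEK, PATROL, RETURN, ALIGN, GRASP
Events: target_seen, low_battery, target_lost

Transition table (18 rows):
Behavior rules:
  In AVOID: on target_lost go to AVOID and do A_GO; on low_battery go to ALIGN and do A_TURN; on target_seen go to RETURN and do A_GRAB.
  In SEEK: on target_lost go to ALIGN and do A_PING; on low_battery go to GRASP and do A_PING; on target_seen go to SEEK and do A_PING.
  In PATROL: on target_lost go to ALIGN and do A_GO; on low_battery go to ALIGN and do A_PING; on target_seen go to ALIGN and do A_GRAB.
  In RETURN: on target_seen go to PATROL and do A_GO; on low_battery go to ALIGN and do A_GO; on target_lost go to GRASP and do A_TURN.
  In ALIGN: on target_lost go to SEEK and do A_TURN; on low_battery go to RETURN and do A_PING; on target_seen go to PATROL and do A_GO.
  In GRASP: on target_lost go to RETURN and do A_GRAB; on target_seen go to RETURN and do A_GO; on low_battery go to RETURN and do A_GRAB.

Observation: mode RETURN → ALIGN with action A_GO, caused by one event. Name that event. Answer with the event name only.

low_battery

try target_seen: (RETURN, target_seen) → (PATROL, A_GO)
try low_battery: (RETURN, low_battery) → (ALIGN, A_GO)  ← matches
try target_lost: (RETURN, target_lost) → (GRASP, A_TURN)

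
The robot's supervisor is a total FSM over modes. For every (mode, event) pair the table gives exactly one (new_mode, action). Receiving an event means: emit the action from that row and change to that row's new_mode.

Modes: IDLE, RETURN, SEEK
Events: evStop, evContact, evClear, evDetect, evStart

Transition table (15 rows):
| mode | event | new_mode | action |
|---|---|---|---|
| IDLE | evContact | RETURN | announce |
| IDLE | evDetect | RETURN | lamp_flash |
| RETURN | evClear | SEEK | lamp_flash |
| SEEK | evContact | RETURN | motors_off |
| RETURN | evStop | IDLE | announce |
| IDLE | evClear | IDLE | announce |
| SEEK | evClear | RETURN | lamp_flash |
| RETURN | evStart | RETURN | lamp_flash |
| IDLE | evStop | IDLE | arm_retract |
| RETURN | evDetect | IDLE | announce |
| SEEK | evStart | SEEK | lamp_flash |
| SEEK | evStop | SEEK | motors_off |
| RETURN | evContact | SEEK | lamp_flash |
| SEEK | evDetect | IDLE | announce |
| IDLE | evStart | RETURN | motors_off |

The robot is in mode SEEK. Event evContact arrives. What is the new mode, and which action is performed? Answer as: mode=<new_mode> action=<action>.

mode=RETURN action=motors_off

current mode = SEEK; filter table to that mode:
  (SEEK, evContact) → (RETURN, motors_off)  ← event matches
  (SEEK, evClear) → (RETURN, lamp_flash)
  (SEEK, evStart) → (SEEK, lamp_flash)
  (SEEK, evStop) → (SEEK, motors_off)
  (SEEK, evDetect) → (IDLE, announce)
event = evContact selects (RETURN, motors_off)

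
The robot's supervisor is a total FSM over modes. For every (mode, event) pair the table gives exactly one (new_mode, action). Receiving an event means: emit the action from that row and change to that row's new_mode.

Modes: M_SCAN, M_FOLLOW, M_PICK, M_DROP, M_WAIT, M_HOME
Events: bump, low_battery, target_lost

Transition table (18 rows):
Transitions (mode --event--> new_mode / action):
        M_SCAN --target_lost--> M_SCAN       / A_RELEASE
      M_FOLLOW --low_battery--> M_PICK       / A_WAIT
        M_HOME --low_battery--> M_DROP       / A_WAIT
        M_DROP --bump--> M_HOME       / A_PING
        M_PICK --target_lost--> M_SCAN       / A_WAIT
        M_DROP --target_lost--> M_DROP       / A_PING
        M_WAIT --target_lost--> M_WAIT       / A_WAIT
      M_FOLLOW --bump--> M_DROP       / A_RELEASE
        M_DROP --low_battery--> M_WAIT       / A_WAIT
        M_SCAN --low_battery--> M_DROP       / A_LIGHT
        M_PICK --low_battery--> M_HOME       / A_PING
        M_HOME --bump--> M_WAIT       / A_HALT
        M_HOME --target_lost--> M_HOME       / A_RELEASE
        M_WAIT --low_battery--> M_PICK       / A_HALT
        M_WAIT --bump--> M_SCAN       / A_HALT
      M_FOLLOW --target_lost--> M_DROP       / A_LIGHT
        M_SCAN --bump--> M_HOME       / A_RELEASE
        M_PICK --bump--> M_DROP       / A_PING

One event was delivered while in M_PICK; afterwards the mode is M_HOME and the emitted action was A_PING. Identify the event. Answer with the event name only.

low_battery

try bump: (M_PICK, bump) → (M_DROP, A_PING)
try low_battery: (M_PICK, low_battery) → (M_HOME, A_PING)  ← matches
try target_lost: (M_PICK, target_lost) → (M_SCAN, A_WAIT)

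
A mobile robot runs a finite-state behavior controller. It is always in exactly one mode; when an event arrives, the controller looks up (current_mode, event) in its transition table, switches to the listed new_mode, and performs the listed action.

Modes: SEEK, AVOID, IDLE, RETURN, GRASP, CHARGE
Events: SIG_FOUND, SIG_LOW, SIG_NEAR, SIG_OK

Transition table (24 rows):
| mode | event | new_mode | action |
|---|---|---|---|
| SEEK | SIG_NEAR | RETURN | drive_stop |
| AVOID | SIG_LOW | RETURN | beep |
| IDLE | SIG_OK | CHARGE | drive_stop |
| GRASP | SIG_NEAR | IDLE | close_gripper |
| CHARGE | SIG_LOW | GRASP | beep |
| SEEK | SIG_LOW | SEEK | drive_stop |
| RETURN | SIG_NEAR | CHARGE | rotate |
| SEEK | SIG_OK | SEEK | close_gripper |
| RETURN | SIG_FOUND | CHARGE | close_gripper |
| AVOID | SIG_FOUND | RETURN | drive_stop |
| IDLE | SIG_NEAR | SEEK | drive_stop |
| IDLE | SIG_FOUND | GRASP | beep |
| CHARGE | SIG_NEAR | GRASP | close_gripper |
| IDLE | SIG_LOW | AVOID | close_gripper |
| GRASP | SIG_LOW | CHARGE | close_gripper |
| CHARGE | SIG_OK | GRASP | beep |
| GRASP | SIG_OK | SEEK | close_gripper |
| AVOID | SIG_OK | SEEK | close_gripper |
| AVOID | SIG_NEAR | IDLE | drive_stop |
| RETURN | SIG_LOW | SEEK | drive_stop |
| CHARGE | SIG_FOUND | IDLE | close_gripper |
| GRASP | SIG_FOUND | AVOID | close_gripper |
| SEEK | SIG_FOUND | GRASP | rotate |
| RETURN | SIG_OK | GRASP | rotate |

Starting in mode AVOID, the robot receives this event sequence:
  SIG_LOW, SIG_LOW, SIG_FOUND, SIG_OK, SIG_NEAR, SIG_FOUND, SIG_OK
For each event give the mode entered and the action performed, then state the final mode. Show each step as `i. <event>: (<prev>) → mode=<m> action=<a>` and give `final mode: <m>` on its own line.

1. SIG_LOW: (AVOID) → mode=RETURN action=beep
2. SIG_LOW: (RETURN) → mode=SEEK action=drive_stop
3. SIG_FOUND: (SEEK) → mode=GRASP action=rotate
4. SIG_OK: (GRASP) → mode=SEEK action=close_gripper
5. SIG_NEAR: (SEEK) → mode=RETURN action=drive_stop
6. SIG_FOUND: (RETURN) → mode=CHARGE action=close_gripper
7. SIG_OK: (CHARGE) → mode=GRASP action=beep

final mode: GRASP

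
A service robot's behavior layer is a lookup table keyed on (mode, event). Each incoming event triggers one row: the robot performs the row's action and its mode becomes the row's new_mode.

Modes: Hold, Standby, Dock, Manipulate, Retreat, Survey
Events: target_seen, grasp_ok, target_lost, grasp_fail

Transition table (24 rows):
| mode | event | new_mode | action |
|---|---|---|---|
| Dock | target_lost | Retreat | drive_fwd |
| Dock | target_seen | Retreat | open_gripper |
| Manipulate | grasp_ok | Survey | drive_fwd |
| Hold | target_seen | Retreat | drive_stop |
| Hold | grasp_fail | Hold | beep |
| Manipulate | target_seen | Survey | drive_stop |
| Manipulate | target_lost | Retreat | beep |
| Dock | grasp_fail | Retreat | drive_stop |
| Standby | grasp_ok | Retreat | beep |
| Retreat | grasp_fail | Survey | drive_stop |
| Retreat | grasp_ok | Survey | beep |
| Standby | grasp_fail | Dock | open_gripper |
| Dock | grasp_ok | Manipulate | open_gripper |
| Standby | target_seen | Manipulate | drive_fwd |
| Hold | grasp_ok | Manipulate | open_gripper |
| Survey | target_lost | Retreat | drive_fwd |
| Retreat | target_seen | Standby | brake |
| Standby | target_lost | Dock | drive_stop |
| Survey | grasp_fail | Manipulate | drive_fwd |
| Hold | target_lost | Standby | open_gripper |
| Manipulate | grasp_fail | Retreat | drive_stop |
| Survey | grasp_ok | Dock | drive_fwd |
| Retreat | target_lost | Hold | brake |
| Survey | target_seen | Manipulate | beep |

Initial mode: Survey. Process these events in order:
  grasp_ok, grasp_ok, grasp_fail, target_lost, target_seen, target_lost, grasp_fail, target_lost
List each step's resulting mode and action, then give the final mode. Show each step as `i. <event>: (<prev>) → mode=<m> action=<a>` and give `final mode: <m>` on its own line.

final mode: Standby

1. grasp_ok: (Survey) → mode=Dock action=drive_fwd
2. grasp_ok: (Dock) → mode=Manipulate action=open_gripper
3. grasp_fail: (Manipulate) → mode=Retreat action=drive_stop
4. target_lost: (Retreat) → mode=Hold action=brake
5. target_seen: (Hold) → mode=Retreat action=drive_stop
6. target_lost: (Retreat) → mode=Hold action=brake
7. grasp_fail: (Hold) → mode=Hold action=beep
8. target_lost: (Hold) → mode=Standby action=open_gripper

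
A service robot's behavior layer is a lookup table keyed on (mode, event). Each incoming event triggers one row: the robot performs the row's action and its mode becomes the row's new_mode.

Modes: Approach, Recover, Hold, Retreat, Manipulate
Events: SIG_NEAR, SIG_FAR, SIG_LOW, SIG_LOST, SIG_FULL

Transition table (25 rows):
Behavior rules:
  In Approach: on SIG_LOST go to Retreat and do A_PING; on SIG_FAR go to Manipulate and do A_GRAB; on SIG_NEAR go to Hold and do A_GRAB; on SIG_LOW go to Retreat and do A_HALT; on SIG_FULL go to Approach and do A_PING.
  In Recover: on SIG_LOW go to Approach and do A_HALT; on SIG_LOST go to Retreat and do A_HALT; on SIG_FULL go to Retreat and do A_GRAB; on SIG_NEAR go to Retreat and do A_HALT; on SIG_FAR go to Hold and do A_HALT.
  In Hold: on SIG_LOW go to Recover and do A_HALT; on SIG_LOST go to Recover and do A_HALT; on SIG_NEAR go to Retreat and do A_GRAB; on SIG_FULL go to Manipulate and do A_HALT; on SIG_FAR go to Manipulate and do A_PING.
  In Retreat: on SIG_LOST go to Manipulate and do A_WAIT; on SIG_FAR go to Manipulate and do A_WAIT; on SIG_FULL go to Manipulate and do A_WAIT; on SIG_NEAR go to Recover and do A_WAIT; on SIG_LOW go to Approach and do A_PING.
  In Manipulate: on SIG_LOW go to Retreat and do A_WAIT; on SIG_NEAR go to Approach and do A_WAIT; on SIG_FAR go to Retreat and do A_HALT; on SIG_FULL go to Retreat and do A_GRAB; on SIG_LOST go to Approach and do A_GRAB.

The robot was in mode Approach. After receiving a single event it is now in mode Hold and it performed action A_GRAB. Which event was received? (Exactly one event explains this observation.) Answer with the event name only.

SIG_NEAR

try SIG_NEAR: (Approach, SIG_NEAR) → (Hold, A_GRAB)  ← matches
try SIG_FAR: (Approach, SIG_FAR) → (Manipulate, A_GRAB)
try SIG_LOW: (Approach, SIG_LOW) → (Retreat, A_HALT)
try SIG_LOST: (Approach, SIG_LOST) → (Retreat, A_PING)
try SIG_FULL: (Approach, SIG_FULL) → (Approach, A_PING)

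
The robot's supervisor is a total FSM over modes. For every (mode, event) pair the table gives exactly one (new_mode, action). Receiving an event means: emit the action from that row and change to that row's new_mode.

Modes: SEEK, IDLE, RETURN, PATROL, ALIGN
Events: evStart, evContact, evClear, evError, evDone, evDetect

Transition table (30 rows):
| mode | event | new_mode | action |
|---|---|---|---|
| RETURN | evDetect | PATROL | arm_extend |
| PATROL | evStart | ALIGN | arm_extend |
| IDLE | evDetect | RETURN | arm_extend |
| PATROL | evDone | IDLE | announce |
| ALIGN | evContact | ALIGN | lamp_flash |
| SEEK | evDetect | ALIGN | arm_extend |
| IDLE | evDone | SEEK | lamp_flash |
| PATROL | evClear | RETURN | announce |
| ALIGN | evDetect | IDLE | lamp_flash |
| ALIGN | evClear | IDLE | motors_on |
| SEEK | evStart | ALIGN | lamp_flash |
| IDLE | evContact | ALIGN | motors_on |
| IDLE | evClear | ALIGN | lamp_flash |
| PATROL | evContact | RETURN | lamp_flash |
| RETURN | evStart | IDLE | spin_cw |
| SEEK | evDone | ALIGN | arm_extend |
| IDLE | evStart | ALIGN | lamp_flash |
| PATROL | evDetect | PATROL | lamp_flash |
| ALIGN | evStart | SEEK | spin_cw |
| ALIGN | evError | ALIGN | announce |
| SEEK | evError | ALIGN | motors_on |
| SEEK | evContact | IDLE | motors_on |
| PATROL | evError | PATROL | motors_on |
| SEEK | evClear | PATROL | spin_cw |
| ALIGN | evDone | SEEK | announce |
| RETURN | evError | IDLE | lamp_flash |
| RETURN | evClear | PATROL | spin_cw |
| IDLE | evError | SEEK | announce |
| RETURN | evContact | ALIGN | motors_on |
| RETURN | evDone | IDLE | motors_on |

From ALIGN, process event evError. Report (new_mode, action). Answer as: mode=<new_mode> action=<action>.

mode=ALIGN action=announce

current mode = ALIGN; filter table to that mode:
  (ALIGN, evContact) → (ALIGN, lamp_flash)
  (ALIGN, evDetect) → (IDLE, lamp_flash)
  (ALIGN, evClear) → (IDLE, motors_on)
  (ALIGN, evStart) → (SEEK, spin_cw)
  (ALIGN, evError) → (ALIGN, announce)  ← event matches
  (ALIGN, evDone) → (SEEK, announce)
event = evError selects (ALIGN, announce)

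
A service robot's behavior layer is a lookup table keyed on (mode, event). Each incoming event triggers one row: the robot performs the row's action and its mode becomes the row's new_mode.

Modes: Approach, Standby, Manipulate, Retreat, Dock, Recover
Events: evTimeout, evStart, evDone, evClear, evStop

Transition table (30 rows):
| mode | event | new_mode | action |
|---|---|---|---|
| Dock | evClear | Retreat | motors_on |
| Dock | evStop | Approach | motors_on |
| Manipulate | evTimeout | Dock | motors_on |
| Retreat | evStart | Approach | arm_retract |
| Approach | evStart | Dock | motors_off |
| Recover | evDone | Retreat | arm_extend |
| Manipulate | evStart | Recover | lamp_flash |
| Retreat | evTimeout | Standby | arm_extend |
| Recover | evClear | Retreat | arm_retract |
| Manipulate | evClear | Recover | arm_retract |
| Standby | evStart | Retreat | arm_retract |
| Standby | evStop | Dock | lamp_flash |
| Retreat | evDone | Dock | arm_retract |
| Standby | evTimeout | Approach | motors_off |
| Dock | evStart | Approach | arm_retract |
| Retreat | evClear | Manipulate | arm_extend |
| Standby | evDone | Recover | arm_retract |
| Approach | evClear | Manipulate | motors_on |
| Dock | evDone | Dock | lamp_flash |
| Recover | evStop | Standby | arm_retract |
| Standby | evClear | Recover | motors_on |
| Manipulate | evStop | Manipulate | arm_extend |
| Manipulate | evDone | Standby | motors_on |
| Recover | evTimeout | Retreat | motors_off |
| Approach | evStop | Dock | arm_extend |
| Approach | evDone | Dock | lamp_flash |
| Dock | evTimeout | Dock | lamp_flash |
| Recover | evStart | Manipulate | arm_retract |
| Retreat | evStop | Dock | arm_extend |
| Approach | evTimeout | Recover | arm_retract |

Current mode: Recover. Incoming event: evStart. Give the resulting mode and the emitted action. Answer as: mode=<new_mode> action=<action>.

mode=Manipulate action=arm_retract

current mode = Recover; filter table to that mode:
  (Recover, evDone) → (Retreat, arm_extend)
  (Recover, evClear) → (Retreat, arm_retract)
  (Recover, evStop) → (Standby, arm_retract)
  (Recover, evTimeout) → (Retreat, motors_off)
  (Recover, evStart) → (Manipulate, arm_retract)  ← event matches
event = evStart selects (Manipulate, arm_retract)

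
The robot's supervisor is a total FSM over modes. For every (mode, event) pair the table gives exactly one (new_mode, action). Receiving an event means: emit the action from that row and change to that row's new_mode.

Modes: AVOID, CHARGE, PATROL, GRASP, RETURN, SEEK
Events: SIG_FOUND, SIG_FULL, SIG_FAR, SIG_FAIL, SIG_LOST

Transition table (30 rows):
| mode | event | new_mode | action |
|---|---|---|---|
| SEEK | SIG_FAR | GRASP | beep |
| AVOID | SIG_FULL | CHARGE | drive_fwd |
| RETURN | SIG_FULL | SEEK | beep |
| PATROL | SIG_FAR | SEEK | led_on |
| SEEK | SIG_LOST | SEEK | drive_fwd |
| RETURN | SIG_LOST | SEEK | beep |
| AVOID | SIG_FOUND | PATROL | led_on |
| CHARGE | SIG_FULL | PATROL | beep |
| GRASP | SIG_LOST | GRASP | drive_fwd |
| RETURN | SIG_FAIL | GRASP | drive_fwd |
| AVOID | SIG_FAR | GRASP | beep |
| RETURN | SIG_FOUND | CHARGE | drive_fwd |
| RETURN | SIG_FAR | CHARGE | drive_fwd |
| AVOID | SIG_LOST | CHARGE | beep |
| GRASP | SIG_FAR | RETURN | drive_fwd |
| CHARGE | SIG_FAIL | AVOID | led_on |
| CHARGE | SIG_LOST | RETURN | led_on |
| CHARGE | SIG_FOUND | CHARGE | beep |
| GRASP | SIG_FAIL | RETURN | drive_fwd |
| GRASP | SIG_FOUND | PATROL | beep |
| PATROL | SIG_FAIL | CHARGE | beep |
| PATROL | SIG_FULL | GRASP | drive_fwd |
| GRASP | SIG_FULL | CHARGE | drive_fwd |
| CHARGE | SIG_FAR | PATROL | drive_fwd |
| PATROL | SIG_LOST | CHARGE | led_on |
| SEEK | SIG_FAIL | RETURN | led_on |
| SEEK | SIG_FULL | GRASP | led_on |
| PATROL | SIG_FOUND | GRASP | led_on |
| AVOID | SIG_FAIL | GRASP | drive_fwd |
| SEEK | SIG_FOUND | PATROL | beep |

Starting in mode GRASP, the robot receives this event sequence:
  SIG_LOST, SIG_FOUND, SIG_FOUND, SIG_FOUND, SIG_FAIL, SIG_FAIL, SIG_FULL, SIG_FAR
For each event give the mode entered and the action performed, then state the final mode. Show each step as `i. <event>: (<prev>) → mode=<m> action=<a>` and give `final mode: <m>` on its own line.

final mode: PATROL

1. SIG_LOST: (GRASP) → mode=GRASP action=drive_fwd
2. SIG_FOUND: (GRASP) → mode=PATROL action=beep
3. SIG_FOUND: (PATROL) → mode=GRASP action=led_on
4. SIG_FOUND: (GRASP) → mode=PATROL action=beep
5. SIG_FAIL: (PATROL) → mode=CHARGE action=beep
6. SIG_FAIL: (CHARGE) → mode=AVOID action=led_on
7. SIG_FULL: (AVOID) → mode=CHARGE action=drive_fwd
8. SIG_FAR: (CHARGE) → mode=PATROL action=drive_fwd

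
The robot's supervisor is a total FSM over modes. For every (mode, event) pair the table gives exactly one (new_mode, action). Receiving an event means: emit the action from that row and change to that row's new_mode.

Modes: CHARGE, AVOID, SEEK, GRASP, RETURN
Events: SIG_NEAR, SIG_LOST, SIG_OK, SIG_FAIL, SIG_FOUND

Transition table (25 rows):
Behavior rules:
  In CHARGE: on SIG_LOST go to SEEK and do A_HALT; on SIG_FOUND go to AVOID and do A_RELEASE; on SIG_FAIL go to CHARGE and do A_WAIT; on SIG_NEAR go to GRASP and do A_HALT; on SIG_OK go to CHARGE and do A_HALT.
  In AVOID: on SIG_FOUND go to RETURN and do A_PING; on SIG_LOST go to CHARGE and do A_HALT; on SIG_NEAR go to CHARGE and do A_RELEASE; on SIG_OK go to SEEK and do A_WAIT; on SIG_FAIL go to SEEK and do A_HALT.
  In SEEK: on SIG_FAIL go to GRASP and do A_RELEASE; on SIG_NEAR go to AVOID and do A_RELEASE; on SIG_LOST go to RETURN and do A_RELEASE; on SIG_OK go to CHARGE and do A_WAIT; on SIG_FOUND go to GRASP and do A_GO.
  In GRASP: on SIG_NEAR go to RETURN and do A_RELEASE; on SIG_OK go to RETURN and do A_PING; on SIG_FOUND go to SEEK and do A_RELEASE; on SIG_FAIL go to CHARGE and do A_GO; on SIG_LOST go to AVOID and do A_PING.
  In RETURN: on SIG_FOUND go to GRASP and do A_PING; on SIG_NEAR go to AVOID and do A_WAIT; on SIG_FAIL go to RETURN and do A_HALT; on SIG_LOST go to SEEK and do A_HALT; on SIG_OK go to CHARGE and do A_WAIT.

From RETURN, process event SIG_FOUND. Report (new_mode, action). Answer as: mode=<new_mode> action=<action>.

mode=GRASP action=A_PING

current mode = RETURN; filter table to that mode:
  (RETURN, SIG_FOUND) → (GRASP, A_PING)  ← event matches
  (RETURN, SIG_NEAR) → (AVOID, A_WAIT)
  (RETURN, SIG_FAIL) → (RETURN, A_HALT)
  (RETURN, SIG_LOST) → (SEEK, A_HALT)
  (RETURN, SIG_OK) → (CHARGE, A_WAIT)
event = SIG_FOUND selects (GRASP, A_PING)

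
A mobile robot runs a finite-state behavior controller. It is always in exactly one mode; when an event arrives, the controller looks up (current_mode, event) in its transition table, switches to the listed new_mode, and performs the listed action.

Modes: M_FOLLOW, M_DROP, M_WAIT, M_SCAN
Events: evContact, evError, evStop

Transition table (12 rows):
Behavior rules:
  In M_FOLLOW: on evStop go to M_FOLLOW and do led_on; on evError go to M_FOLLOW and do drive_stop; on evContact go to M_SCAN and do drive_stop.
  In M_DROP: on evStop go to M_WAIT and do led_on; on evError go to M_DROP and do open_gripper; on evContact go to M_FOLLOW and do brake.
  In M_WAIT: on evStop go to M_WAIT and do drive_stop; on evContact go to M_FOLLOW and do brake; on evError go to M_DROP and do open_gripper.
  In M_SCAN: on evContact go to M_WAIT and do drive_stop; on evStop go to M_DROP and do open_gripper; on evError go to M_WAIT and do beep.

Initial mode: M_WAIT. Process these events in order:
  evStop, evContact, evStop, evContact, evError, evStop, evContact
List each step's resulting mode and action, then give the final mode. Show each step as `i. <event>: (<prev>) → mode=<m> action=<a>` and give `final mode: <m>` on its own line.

final mode: M_FOLLOW

1. evStop: (M_WAIT) → mode=M_WAIT action=drive_stop
2. evContact: (M_WAIT) → mode=M_FOLLOW action=brake
3. evStop: (M_FOLLOW) → mode=M_FOLLOW action=led_on
4. evContact: (M_FOLLOW) → mode=M_SCAN action=drive_stop
5. evError: (M_SCAN) → mode=M_WAIT action=beep
6. evStop: (M_WAIT) → mode=M_WAIT action=drive_stop
7. evContact: (M_WAIT) → mode=M_FOLLOW action=brake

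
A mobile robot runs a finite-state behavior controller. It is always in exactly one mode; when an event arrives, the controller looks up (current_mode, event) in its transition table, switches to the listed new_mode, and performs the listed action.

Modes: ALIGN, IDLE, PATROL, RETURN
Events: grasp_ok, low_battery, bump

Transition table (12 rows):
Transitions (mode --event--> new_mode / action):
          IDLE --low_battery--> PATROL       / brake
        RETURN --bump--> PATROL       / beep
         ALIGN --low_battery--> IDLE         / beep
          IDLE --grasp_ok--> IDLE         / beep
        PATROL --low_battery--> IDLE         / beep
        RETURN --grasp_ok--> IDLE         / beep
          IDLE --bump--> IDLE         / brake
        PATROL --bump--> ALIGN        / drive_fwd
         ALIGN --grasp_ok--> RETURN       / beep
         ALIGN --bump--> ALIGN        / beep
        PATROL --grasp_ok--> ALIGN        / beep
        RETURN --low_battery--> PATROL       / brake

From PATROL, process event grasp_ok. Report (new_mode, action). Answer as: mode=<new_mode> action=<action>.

current mode = PATROL; filter table to that mode:
  (PATROL, low_battery) → (IDLE, beep)
  (PATROL, bump) → (ALIGN, drive_fwd)
  (PATROL, grasp_ok) → (ALIGN, beep)  ← event matches
event = grasp_ok selects (ALIGN, beep)

mode=ALIGN action=beep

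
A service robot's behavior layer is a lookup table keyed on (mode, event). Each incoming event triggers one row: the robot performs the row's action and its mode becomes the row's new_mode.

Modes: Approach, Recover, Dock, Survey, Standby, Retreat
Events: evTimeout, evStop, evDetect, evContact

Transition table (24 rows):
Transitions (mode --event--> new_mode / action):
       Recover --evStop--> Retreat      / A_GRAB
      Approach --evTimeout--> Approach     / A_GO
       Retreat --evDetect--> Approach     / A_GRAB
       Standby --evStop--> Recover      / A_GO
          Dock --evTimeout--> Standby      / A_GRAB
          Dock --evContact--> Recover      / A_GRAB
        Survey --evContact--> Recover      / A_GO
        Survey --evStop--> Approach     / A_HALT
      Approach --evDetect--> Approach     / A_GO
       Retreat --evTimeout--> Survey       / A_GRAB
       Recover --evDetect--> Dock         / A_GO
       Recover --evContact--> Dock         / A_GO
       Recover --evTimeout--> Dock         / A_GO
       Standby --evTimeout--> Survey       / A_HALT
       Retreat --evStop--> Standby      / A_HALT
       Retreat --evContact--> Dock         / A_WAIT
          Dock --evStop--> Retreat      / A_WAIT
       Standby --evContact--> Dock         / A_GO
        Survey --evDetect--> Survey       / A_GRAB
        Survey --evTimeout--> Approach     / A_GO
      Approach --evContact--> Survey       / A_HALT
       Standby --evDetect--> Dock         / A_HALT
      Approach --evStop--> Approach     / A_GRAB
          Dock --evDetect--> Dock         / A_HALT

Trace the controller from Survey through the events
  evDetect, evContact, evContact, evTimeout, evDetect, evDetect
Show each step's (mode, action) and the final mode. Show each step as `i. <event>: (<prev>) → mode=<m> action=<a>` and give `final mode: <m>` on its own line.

final mode: Dock

1. evDetect: (Survey) → mode=Survey action=A_GRAB
2. evContact: (Survey) → mode=Recover action=A_GO
3. evContact: (Recover) → mode=Dock action=A_GO
4. evTimeout: (Dock) → mode=Standby action=A_GRAB
5. evDetect: (Standby) → mode=Dock action=A_HALT
6. evDetect: (Dock) → mode=Dock action=A_HALT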